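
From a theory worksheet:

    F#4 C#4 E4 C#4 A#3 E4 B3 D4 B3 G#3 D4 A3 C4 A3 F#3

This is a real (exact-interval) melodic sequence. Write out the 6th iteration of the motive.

With a 5-note motive the entries are F#4, E4, D4, each down a 2nd from the previous.
Carrying on: C4 → Bb3 → Ab3.
Statement 6 starts on Ab3 and keeps the same exact contour: Ab3 Eb3 Gb3 Eb3 C3.

Ab3 Eb3 Gb3 Eb3 C3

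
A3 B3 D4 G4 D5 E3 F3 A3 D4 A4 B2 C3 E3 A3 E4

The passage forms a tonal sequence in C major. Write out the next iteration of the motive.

With a 5-note motive the entries are A3, E3, B2, each down a 4th from the previous.
Statement 4 starts on F2 and keeps the same diatonic contour: F2 G2 B2 E3 B3.

F2 G2 B2 E3 B3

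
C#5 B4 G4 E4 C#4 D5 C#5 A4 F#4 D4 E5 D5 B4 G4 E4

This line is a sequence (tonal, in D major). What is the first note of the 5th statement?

G5

Unit = 5 notes; the statements start on C#5, D5, E5, moving up a 2nd each time.
Extending the heads up a 2nd: F#5 → G5.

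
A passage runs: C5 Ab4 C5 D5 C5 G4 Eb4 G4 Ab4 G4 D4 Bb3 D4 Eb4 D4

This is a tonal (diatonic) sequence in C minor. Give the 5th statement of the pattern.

The 5-note cells begin on C5, G4, D4 — each down a 4th from the last.
Continuing the starts: Ab3 → Eb3.
Statement 5 starts on Eb3 and keeps the same diatonic contour: Eb3 C3 Eb3 F3 Eb3.

Eb3 C3 Eb3 F3 Eb3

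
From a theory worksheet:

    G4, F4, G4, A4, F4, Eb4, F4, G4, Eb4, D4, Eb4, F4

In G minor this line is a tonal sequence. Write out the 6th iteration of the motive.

Bb3 A3 Bb3 C4

The 4-note cells begin on G4, F4, Eb4 — each down a 2nd from the last.
Continuing the starts: D4 → C4 → Bb3.
From Bb3 the diatonic shape gives Bb3 A3 Bb3 C4.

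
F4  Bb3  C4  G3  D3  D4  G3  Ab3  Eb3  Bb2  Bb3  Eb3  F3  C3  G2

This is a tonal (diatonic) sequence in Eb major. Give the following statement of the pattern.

G3 C3 D3 Ab2 Eb2

With a 5-note motive the entries are F4, D4, Bb3, each down a 3rd from the previous.
So cell 4 is G3 C3 D3 Ab2 Eb2.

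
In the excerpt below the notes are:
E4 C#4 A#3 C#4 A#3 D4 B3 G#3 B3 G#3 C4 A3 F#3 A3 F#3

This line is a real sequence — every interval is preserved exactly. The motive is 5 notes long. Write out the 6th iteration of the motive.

Gb3 Eb3 C3 Eb3 C3

Taking 5-note groups, the heads are E4, D4, C4: the pattern moves down a 2nd.
Continuing the starts: Bb3 → Ab3 → Gb3.
So cell 6 is Gb3 Eb3 C3 Eb3 C3.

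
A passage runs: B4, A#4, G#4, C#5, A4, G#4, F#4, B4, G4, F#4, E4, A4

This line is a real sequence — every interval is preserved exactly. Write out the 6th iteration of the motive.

With a 4-note motive the entries are B4, A4, G4, each down a 2nd from the previous.
Carrying on: F4 → Eb4 → Db4.
Statement 6 starts on Db4 and keeps the same exact contour: Db4 C4 Bb3 Eb4.

Db4 C4 Bb3 Eb4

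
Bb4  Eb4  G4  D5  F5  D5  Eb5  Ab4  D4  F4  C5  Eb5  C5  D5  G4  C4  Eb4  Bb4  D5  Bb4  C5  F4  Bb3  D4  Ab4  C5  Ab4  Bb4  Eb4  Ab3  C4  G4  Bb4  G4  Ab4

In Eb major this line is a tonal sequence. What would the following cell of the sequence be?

D4 G3 Bb3 F4 Ab4 F4 G4

Taking 7-note groups, the heads are Bb4, Ab4, G4, F4, Eb4: the pattern moves down a 2nd.
From D4 the diatonic shape gives D4 G3 Bb3 F4 Ab4 F4 G4.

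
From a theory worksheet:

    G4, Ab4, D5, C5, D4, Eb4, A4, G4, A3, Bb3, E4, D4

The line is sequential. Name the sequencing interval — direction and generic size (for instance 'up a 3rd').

With a 4-note motive the entries are G4, D4, A3, each down a 4th from the previous.
From G4 to D4: down a 4th.

down a 4th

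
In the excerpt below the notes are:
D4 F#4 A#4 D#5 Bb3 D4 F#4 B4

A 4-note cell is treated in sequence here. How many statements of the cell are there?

8 notes in groups of 4 gives 8/4 = 2 statements.
Starts: D4, Bb3 — each down a 3rd.

2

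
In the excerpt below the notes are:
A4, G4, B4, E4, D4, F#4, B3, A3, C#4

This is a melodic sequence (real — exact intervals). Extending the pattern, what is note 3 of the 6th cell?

The unit is 3 notes. Position-3 pitches of the 3 shown cells: B4, F#4, C#4.
Extending down a 4th: G#3 → D#3 → A#2.

A#2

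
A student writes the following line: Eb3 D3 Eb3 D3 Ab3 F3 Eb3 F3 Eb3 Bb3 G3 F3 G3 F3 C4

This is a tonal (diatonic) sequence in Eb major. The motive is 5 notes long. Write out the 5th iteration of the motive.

With a 5-note motive the entries are Eb3, F3, G3, each up a 2nd from the previous.
Carrying on: Ab3 → Bb3.
Statement 5 starts on Bb3 and keeps the same diatonic contour: Bb3 Ab3 Bb3 Ab3 Eb4.

Bb3 Ab3 Bb3 Ab3 Eb4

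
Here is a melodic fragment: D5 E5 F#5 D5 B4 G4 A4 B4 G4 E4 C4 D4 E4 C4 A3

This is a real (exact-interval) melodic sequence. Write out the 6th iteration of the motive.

Eb2 F2 G2 Eb2 C2

Taking 5-note groups, the heads are D5, G4, C4: the pattern moves down a 5th.
Continuing the starts: F3 → Bb2 → Eb2.
Statement 6 starts on Eb2 and keeps the same exact contour: Eb2 F2 G2 Eb2 C2.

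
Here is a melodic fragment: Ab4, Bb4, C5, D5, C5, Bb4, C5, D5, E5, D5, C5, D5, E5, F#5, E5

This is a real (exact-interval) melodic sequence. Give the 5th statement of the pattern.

E5 F#5 G#5 A#5 G#5

The 5-note cells begin on Ab4, Bb4, C5 — each up a 2nd from the last.
Extending up a 2nd: D5 → E5.
Statement 5 starts on E5 and keeps the same exact contour: E5 F#5 G#5 A#5 G#5.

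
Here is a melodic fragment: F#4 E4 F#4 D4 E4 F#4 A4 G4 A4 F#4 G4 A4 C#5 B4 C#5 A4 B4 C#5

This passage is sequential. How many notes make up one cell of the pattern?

There are 18 notes; a 6-note unit gives 3 cells:
F#4 E4 F#4 D4 E4 F#4 | A4 G4 A4 F#4 G4 A4 | C#5 B4 C#5 A4 B4 C#5
Each cell is the previous one up a 3rd — so the unit is 6 notes.

6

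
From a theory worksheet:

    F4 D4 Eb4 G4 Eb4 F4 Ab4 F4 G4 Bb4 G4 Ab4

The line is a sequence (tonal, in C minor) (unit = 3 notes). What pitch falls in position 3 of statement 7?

D5

Grouping in 3s, the 3rd note of each cell is Eb4, F4, G4, Ab4.
Each moves up a 2nd. Continuing: Bb4 → C5 → D5.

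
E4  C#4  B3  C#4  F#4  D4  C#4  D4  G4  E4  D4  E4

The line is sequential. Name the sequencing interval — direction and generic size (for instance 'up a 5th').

Unit = 4 notes; the statements start on E4, F#4, G4, moving up a 2nd each time.
E4 to F#4 is up a 2nd.

up a 2nd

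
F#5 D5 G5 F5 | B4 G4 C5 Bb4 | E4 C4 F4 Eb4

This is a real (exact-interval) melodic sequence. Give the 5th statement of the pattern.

The 4-note cells begin on F#5, B4, E4 — each down a 5th from the last.
Extending down a 5th: A3 → D3.
Statement 5 starts on D3 and keeps the same exact contour: D3 Bb2 Eb3 Db3.

D3 Bb2 Eb3 Db3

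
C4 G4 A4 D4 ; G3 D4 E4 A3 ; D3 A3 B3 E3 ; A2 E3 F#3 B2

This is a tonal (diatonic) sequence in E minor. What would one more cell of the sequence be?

The 4-note cells begin on C4, G3, D3, A2 — each down a 4th from the last.
Statement 5 starts on E2 and keeps the same diatonic contour: E2 B2 C3 F#2.

E2 B2 C3 F#2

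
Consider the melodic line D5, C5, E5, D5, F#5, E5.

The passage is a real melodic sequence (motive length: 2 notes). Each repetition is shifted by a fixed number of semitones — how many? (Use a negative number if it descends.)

2

With a 2-note motive the entries are D5, E5, F#5, each up a 2nd from the previous.
D5 to E5 spans +2 semitones.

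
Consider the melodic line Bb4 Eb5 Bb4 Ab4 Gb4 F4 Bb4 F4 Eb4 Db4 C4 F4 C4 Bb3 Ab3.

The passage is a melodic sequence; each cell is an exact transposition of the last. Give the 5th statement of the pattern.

Taking 5-note groups, the heads are Bb4, F4, C4: the pattern moves down a 4th.
Extending down a 4th: G3 → D3.
Statement 5 starts on D3 and keeps the same exact contour: D3 G3 D3 C3 Bb2.

D3 G3 D3 C3 Bb2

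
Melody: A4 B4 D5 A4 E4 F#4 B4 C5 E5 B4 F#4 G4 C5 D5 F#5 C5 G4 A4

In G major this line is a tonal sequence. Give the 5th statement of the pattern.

Taking 6-note groups, the heads are A4, B4, C5: the pattern moves up a 2nd.
Extending up a 2nd: D5 → E5.
From E5 the diatonic shape gives E5 F#5 A5 E5 B4 C5.

E5 F#5 A5 E5 B4 C5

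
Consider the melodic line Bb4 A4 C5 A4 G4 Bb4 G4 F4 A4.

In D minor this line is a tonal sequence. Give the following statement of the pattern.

F4 E4 G4

Taking 3-note groups, the heads are Bb4, A4, G4: the pattern moves down a 2nd.
So cell 4 is F4 E4 G4.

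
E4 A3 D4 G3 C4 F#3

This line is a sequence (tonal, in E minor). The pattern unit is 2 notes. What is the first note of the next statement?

Unit = 2 notes; the statements start on E4, D4, C4, moving down a 2nd each time.
One more step down a 2nd gives B3.

B3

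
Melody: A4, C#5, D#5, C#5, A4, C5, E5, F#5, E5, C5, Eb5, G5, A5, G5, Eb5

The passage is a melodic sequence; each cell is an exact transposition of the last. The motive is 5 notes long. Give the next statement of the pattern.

The 5-note cells begin on A4, C5, Eb5 — each up a 3rd from the last.
From Gb5 the exact shape gives Gb5 Bb5 C6 Bb5 Gb5.

Gb5 Bb5 C6 Bb5 Gb5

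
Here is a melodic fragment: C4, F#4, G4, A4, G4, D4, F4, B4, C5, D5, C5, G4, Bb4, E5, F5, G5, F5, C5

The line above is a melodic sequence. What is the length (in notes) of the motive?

6

Try groups of 6 (3 cells in 18 notes):
C4 F#4 G4 A4 G4 D4 | F4 B4 C5 D5 C5 G4 | Bb4 E5 F5 G5 F5 C5
That's a consistent up a 4th shift per cell, and no other grouping gives one.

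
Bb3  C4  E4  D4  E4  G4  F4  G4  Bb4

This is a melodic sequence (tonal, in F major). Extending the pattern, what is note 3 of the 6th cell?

A5

The unit is 3 notes. Position-3 pitches of the 3 shown cells: E4, G4, Bb4.
Each moves up a 3rd. Continuing: D5 → F5 → A5.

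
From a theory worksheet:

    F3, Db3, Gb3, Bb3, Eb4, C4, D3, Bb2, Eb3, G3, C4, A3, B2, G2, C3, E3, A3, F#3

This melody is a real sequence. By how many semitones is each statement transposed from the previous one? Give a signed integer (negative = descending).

-3

The 6-note cells begin on F3, D3, B2 — each down a 3rd from the last.
Counting half-steps from F3 to D3: -3.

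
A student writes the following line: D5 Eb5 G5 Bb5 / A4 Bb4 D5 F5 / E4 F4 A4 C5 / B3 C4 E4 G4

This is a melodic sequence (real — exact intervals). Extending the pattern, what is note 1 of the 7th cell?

The unit is 4 notes. Position-1 pitches of the 4 shown cells: D5, A4, E4, B3.
Carrying that down a 4th forward: F#3 → C#3 → G#2.

G#2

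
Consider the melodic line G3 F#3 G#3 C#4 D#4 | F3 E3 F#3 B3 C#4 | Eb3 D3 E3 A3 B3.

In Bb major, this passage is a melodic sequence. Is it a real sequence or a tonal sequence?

Each cell has the same semitone pattern (-1, 2, 5, 2) — intervals are preserved exactly.
And F#3 lies outside Bb major, so the sequence is real rather than tonal.

real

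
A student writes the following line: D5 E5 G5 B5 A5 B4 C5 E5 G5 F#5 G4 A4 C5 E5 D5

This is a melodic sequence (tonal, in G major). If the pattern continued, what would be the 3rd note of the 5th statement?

With 5-note cells, note 3 of each statement runs G5, E5, C5.
Extending down a 3rd: A4 → F#4.

F#4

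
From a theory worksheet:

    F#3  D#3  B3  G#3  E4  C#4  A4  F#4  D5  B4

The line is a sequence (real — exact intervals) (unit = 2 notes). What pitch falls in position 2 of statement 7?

A5

The unit is 2 notes. Position-2 pitches of the 5 shown cells: D#3, G#3, C#4, F#4, B4.
Carrying that up a 4th forward: E5 → A5.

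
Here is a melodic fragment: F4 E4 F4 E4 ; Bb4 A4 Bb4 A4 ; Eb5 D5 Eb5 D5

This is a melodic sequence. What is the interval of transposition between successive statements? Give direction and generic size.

Unit = 4 notes; the statements start on F4, Bb4, Eb5, moving up a 4th each time.
F4 to Bb4 is up a 4th.

up a 4th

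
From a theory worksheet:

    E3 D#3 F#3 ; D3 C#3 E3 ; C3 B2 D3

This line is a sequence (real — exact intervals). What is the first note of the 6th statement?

Gb2

The 3-note cells begin on E3, D3, C3 — each down a 2nd from the last.
Continuing: Bb2 → Ab2 → Gb2. Statement 6 starts on Gb2.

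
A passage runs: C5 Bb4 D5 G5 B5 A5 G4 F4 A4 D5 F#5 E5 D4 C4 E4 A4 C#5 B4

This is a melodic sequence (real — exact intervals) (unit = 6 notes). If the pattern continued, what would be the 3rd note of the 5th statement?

With 6-note cells, note 3 of each statement runs D5, A4, E4.
Extending down a 4th: B3 → F#3.

F#3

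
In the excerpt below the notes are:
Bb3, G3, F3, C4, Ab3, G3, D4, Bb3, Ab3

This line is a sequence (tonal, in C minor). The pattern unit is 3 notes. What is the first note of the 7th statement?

Unit = 3 notes; the statements start on Bb3, C4, D4, moving up a 2nd each time.
Extending the heads up a 2nd: Eb4 → F4 → G4 → Ab4.

Ab4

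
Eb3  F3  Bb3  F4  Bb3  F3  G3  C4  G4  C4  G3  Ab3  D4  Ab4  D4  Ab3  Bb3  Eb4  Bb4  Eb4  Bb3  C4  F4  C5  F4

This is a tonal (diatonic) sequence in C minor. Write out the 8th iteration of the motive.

Eb4 F4 Bb4 F5 Bb4

Taking 5-note groups, the heads are Eb3, F3, G3, Ab3, Bb3: the pattern moves up a 2nd.
Continuing the starts: C4 → D4 → Eb4.
From Eb4 the diatonic shape gives Eb4 F4 Bb4 F5 Bb4.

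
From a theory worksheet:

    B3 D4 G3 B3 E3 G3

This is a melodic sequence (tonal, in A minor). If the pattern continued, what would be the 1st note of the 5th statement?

With 2-note cells, note 1 of each statement runs B3, G3, E3.
Each moves down a 3rd. Continuing: C3 → A2.

A2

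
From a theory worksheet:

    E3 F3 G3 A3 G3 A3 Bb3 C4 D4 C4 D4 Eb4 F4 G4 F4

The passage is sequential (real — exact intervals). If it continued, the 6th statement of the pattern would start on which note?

The 5-note cells begin on E3, A3, D4 — each up a 4th from the last.
Continuing: G4 → C5 → F5. Statement 6 starts on F5.

F5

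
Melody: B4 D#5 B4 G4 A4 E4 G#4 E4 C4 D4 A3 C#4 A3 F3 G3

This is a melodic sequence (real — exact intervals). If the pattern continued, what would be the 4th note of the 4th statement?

Grouping in 5s, the 4th note of each cell is G4, C4, F3.
Each moves down a 5th; the next is Bb2.

Bb2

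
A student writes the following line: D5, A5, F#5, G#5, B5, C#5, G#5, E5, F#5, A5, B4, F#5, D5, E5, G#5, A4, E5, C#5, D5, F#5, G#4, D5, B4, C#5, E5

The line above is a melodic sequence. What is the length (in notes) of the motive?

5

There are 25 notes; a 5-note unit gives 5 cells:
D5 A5 F#5 G#5 B5 | C#5 G#5 E5 F#5 A5 | B4 F#5 D5 E5 G#5 | A4 E5 C#5 D5 F#5 | G#4 D5 B4 C#5 E5
That's a consistent down a 2nd shift per cell, and no other grouping gives one.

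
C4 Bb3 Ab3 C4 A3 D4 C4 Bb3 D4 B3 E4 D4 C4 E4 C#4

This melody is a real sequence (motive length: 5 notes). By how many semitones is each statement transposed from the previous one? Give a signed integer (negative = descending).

The 5-note cells begin on C4, D4, E4 — each up a 2nd from the last.
C4→D4 is 62 − 60 = 2 semitones.

2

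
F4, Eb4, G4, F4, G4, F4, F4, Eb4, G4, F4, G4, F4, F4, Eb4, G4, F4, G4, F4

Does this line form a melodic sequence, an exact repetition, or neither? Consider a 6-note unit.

Each 6-note cell is identical (F4 Eb4 G4 F4 G4 F4), restated at the same pitch.

repetition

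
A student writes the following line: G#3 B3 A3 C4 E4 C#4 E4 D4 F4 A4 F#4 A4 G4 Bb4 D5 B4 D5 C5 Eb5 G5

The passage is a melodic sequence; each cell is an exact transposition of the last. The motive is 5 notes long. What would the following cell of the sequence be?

With a 5-note motive the entries are G#3, C#4, F#4, B4, each up a 4th from the previous.
From E5 the exact shape gives E5 G5 F5 Ab5 C6.

E5 G5 F5 Ab5 C6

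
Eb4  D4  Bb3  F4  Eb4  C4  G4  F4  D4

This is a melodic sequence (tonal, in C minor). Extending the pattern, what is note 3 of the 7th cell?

With 3-note cells, note 3 of each statement runs Bb3, C4, D4.
Carrying that up a 2nd forward: Eb4 → F4 → G4 → Ab4.

Ab4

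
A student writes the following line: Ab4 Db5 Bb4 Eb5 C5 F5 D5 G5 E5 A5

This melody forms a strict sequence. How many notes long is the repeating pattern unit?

2

Try groups of 2 (5 cells in 10 notes):
Ab4 Db5 | Bb4 Eb5 | C5 F5 | D5 G5 | E5 A5
That's a consistent up a 2nd shift per cell, and no other grouping gives one.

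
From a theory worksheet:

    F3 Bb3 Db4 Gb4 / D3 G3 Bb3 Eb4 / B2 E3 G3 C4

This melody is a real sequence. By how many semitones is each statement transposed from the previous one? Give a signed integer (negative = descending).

Taking 4-note groups, the heads are F3, D3, B2: the pattern moves down a 3rd.
F3→D3 is 50 − 53 = -3 semitones.

-3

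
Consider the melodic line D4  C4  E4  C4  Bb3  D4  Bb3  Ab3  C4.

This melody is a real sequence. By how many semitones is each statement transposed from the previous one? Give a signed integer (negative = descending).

Taking 3-note groups, the heads are D4, C4, Bb3: the pattern moves down a 2nd.
D4 to C4 spans -2 semitones.

-2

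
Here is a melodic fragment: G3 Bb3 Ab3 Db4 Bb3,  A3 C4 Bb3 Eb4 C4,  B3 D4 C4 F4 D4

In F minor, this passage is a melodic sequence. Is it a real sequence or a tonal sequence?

Each cell has the same semitone pattern (3, -2, 5, -3) — intervals are preserved exactly.
And A3 lies outside F minor, so the sequence is real rather than tonal.

real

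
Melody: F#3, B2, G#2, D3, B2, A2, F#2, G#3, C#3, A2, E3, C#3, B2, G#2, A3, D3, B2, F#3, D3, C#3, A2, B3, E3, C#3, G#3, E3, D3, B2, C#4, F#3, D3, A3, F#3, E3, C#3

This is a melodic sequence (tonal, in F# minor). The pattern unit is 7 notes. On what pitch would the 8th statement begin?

The 7-note cells begin on F#3, G#3, A3, B3, C#4 — each up a 2nd from the last.
Extending the heads up a 2nd: D4 → E4 → F#4.

F#4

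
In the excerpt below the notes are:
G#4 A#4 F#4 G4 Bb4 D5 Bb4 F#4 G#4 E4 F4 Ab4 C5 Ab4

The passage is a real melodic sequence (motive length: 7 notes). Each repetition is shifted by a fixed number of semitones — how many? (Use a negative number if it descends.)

-2

Unit = 7 notes; the statements start on G#4, F#4, moving down a 2nd each time.
G#4→F#4 is 66 − 68 = -2 semitones.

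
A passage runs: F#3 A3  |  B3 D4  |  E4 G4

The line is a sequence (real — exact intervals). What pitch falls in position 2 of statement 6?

Grouping in 2s, the 2nd note of each cell is A3, D4, G4.
Each moves up a 4th. Continuing: C5 → F5 → Bb5.

Bb5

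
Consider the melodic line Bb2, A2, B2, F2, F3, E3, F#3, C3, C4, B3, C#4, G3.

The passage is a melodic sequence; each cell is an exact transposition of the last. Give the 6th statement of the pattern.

With a 4-note motive the entries are Bb2, F3, C4, each up a 5th from the previous.
Continuing the starts: G4 → D5 → A5.
Statement 6 starts on A5 and keeps the same exact contour: A5 G#5 A#5 E5.

A5 G#5 A#5 E5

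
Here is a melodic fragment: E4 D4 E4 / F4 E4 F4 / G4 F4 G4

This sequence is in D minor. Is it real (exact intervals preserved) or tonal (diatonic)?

Every note is diatonic to D minor.
Cell 1 has -2 semitones from note 1 to 2, but cell 2 has -1 — the interval quality changes while the contour stays the same, which is the hallmark of a tonal sequence.

tonal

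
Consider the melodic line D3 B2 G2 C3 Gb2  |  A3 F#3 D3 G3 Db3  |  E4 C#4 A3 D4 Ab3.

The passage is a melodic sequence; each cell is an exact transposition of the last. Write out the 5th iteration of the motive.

F#5 D#5 B4 E5 Bb4

With a 5-note motive the entries are D3, A3, E4, each up a 5th from the previous.
Continuing the starts: B4 → F#5.
From F#5 the exact shape gives F#5 D#5 B4 E5 Bb4.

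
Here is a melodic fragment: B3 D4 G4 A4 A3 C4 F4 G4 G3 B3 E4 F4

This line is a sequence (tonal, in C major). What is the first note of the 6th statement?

The 4-note cells begin on B3, A3, G3 — each down a 2nd from the last.
Extending the heads down a 2nd: F3 → E3 → D3.

D3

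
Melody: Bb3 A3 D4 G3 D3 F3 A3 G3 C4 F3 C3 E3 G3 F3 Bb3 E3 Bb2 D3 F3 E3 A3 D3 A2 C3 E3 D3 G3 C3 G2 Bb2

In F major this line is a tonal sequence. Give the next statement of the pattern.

D3 C3 F3 Bb2 F2 A2

Unit = 6 notes; the statements start on Bb3, A3, G3, F3, E3, moving down a 2nd each time.
From D3 the diatonic shape gives D3 C3 F3 Bb2 F2 A2.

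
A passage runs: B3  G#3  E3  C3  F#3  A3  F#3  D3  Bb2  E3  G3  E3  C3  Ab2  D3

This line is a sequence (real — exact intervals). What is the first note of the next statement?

Unit = 5 notes; the statements start on B3, A3, G3, moving down a 2nd each time.
The next head, down a 2nd from G3, is F3.

F3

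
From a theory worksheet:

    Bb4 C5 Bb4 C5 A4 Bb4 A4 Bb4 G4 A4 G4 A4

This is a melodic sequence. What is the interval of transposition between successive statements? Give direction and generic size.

The 4-note cells begin on Bb4, A4, G4 — each down a 2nd from the last.
Bb4 to A4 is down a 2nd.

down a 2nd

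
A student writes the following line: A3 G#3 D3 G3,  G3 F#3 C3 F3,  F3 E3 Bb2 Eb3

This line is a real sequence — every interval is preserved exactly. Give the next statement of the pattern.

With a 4-note motive the entries are A3, G3, F3, each down a 2nd from the previous.
Statement 4 starts on Eb3 and keeps the same exact contour: Eb3 D3 Ab2 Db3.

Eb3 D3 Ab2 Db3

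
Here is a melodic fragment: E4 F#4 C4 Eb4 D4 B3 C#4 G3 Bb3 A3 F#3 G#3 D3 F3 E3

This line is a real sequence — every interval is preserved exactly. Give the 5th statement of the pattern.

The 5-note cells begin on E4, B3, F#3 — each down a 4th from the last.
Continuing the starts: C#3 → G#2.
From G#2 the exact shape gives G#2 A#2 E2 G2 F#2.

G#2 A#2 E2 G2 F#2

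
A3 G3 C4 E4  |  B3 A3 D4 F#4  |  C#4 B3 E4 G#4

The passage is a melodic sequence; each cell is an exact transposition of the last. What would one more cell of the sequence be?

Taking 4-note groups, the heads are A3, B3, C#4: the pattern moves up a 2nd.
From D#4 the exact shape gives D#4 C#4 F#4 A#4.

D#4 C#4 F#4 A#4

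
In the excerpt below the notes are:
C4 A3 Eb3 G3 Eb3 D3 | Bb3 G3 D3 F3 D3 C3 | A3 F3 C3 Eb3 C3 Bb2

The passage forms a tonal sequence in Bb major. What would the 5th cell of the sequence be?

With a 6-note motive the entries are C4, Bb3, A3, each down a 2nd from the previous.
Extending down a 2nd: G3 → F3.
So cell 5 is F3 D3 A2 C3 A2 G2.

F3 D3 A2 C3 A2 G2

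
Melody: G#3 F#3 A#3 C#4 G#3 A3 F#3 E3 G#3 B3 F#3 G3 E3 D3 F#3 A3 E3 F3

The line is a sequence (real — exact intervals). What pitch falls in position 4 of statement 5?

The unit is 6 notes. Position-4 pitches of the 3 shown cells: C#4, B3, A3.
Each moves down a 2nd. Continuing: G3 → F3.

F3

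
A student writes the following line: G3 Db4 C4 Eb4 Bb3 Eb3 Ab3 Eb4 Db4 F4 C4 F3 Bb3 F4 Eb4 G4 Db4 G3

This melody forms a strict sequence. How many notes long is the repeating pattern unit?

6

18 notes total. Splitting into 3 groups of 6:
G3 Db4 C4 Eb4 Bb3 Eb3 | Ab3 Eb4 Db4 F4 C4 F3 | Bb3 F4 Eb4 G4 Db4 G3
Every group is a transposition up a 2nd of the one before; no shorter unit works.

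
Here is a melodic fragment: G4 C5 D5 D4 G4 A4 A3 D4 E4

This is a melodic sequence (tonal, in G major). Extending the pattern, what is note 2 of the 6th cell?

The unit is 3 notes. Position-2 pitches of the 3 shown cells: C5, G4, D4.
Each moves down a 4th. Continuing: A3 → E3 → B2.

B2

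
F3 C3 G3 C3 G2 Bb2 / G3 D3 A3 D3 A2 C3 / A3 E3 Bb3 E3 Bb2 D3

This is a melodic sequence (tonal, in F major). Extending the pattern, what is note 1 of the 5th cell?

Grouping in 6s, the 1st note of each cell is F3, G3, A3.
Each moves up a 2nd. Continuing: Bb3 → C4.

C4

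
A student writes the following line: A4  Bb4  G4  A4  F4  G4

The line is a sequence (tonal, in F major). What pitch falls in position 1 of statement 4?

E4

Grouping in 2s, the 1st note of each cell is A4, G4, F4.
Each moves down a 2nd; the next is E4.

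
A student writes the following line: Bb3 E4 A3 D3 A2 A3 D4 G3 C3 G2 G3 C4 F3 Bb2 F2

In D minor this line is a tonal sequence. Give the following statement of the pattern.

The 5-note cells begin on Bb3, A3, G3 — each down a 2nd from the last.
So cell 4 is F3 Bb3 E3 A2 E2.

F3 Bb3 E3 A2 E2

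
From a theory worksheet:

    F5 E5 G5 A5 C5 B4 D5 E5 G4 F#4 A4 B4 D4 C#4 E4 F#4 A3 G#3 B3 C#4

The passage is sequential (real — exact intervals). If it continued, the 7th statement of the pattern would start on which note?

With a 4-note motive the entries are F5, C5, G4, D4, A3, each down a 4th from the previous.
Extending the heads down a 4th: E3 → B2.

B2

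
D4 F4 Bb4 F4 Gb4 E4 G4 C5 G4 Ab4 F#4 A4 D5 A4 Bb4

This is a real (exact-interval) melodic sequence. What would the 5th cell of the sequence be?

A#4 C#5 F#5 C#5 D5

The 5-note cells begin on D4, E4, F#4 — each up a 2nd from the last.
Extending up a 2nd: G#4 → A#4.
From A#4 the exact shape gives A#4 C#5 F#5 C#5 D5.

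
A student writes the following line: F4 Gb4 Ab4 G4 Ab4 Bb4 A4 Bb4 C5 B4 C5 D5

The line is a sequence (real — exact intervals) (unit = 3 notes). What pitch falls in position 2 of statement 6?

E5

The unit is 3 notes. Position-2 pitches of the 4 shown cells: Gb4, Ab4, Bb4, C5.
Each moves up a 2nd. Continuing: D5 → E5.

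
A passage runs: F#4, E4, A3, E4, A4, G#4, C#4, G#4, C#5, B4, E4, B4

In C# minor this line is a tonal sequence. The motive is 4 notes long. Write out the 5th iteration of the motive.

G#5 F#5 B4 F#5

Unit = 4 notes; the statements start on F#4, A4, C#5, moving up a 3rd each time.
Continuing the starts: E5 → G#5.
Statement 5 starts on G#5 and keeps the same diatonic contour: G#5 F#5 B4 F#5.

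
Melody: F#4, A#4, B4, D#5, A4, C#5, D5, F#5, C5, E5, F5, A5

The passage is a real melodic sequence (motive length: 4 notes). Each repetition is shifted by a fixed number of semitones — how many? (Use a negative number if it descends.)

3

Unit = 4 notes; the statements start on F#4, A4, C5, moving up a 3rd each time.
Counting half-steps from F#4 to A4: 3.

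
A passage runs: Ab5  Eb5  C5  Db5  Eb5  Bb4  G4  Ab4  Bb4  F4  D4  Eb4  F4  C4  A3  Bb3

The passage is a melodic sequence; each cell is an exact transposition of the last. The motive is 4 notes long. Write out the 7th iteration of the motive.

Unit = 4 notes; the statements start on Ab5, Eb5, Bb4, F4, moving down a 4th each time.
Carrying on: C4 → G3 → D3.
From D3 the exact shape gives D3 A2 F#2 G2.

D3 A2 F#2 G2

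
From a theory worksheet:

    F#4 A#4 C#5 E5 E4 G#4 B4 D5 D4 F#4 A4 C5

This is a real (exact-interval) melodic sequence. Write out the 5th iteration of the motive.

Taking 4-note groups, the heads are F#4, E4, D4: the pattern moves down a 2nd.
Extending down a 2nd: C4 → Bb3.
From Bb3 the exact shape gives Bb3 D4 F4 Ab4.

Bb3 D4 F4 Ab4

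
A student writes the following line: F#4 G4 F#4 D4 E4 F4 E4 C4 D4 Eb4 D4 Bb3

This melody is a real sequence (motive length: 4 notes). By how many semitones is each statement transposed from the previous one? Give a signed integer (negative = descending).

With a 4-note motive the entries are F#4, E4, D4, each down a 2nd from the previous.
Counting half-steps from F#4 to E4: -2.

-2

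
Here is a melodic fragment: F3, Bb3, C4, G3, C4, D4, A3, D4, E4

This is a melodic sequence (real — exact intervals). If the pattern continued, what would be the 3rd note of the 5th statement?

G#4

With 3-note cells, note 3 of each statement runs C4, D4, E4.
Carrying that up a 2nd forward: F#4 → G#4.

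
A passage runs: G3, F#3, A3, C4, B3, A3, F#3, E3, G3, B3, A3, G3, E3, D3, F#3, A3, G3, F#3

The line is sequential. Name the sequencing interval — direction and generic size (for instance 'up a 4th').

With a 6-note motive the entries are G3, F#3, E3, each down a 2nd from the previous.
From G3 to F#3: down a 2nd.

down a 2nd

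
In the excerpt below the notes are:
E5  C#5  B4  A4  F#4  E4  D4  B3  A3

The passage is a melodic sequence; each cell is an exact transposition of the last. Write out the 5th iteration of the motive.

Unit = 3 notes; the statements start on E5, A4, D4, moving down a 5th each time.
Carrying on: G3 → C3.
From C3 the exact shape gives C3 A2 G2.

C3 A2 G2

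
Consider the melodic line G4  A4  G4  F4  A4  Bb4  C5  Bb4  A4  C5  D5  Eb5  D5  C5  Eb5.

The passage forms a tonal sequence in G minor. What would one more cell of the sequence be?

F5 G5 F5 Eb5 G5

With a 5-note motive the entries are G4, Bb4, D5, each up a 3rd from the previous.
From F5 the diatonic shape gives F5 G5 F5 Eb5 G5.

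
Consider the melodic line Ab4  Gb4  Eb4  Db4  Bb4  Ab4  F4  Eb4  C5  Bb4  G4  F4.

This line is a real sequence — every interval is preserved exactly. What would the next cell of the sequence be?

D5 C5 A4 G4

Unit = 4 notes; the statements start on Ab4, Bb4, C5, moving up a 2nd each time.
So cell 4 is D5 C5 A4 G4.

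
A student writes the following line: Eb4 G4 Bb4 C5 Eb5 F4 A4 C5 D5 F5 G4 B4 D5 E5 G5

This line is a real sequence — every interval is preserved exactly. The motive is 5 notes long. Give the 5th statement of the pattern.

B4 D#5 F#5 G#5 B5

The 5-note cells begin on Eb4, F4, G4 — each up a 2nd from the last.
Extending up a 2nd: A4 → B4.
Statement 5 starts on B4 and keeps the same exact contour: B4 D#5 F#5 G#5 B5.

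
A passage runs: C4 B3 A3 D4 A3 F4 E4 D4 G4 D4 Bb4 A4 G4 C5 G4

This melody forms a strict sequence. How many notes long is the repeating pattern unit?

5

There are 15 notes; a 5-note unit gives 3 cells:
C4 B3 A3 D4 A3 | F4 E4 D4 G4 D4 | Bb4 A4 G4 C5 G4
Each cell is the previous one up a 4th — so the unit is 5 notes.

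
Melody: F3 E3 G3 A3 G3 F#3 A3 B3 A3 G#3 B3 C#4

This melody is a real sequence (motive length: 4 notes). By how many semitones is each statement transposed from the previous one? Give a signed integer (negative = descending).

2

With a 4-note motive the entries are F3, G3, A3, each up a 2nd from the previous.
F3→G3 is 55 − 53 = 2 semitones.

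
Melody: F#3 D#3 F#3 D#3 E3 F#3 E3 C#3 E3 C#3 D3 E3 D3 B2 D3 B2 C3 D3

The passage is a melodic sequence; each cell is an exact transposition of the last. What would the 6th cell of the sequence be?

Ab2 F2 Ab2 F2 Gb2 Ab2

The 6-note cells begin on F#3, E3, D3 — each down a 2nd from the last.
Continuing the starts: C3 → Bb2 → Ab2.
From Ab2 the exact shape gives Ab2 F2 Ab2 F2 Gb2 Ab2.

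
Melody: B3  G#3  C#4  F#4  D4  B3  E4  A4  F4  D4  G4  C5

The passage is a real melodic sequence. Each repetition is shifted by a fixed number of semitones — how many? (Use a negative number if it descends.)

3

Taking 4-note groups, the heads are B3, D4, F4: the pattern moves up a 3rd.
Counting half-steps from B3 to D4: 3.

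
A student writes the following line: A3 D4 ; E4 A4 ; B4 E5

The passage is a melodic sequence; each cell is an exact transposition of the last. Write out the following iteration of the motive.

F#5 B5

Unit = 2 notes; the statements start on A3, E4, B4, moving up a 5th each time.
So cell 4 is F#5 B5.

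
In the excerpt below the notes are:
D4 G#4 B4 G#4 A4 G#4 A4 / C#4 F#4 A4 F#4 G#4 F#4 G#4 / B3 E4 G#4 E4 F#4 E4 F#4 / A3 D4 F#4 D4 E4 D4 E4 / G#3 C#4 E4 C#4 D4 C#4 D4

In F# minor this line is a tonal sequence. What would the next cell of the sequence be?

F#3 B3 D4 B3 C#4 B3 C#4

Unit = 7 notes; the statements start on D4, C#4, B3, A3, G#3, moving down a 2nd each time.
Statement 6 starts on F#3 and keeps the same diatonic contour: F#3 B3 D4 B3 C#4 B3 C#4.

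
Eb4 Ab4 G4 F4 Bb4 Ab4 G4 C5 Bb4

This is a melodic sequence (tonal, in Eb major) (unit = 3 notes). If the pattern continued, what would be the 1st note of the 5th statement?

Grouping in 3s, the 1st note of each cell is Eb4, F4, G4.
Each moves up a 2nd. Continuing: Ab4 → Bb4.

Bb4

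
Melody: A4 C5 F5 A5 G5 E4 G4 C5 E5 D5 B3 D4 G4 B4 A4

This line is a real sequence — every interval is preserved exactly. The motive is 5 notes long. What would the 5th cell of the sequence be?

C#3 E3 A3 C#4 B3

Taking 5-note groups, the heads are A4, E4, B3: the pattern moves down a 4th.
Extending down a 4th: F#3 → C#3.
Statement 5 starts on C#3 and keeps the same exact contour: C#3 E3 A3 C#4 B3.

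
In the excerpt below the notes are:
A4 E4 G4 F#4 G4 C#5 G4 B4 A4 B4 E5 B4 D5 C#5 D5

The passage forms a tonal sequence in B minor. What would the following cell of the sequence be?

The 5-note cells begin on A4, C#5, E5 — each up a 3rd from the last.
From G5 the diatonic shape gives G5 D5 F#5 E5 F#5.

G5 D5 F#5 E5 F#5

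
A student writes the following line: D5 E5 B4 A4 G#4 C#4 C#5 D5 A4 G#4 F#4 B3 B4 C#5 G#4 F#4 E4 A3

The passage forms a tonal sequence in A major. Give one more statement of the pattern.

A4 B4 F#4 E4 D4 G#3

The 6-note cells begin on D5, C#5, B4 — each down a 2nd from the last.
From A4 the diatonic shape gives A4 B4 F#4 E4 D4 G#3.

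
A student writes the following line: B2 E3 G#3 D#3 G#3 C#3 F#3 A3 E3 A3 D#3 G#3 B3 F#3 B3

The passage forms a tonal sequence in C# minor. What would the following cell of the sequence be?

Taking 5-note groups, the heads are B2, C#3, D#3: the pattern moves up a 2nd.
So cell 4 is E3 A3 C#4 G#3 C#4.

E3 A3 C#4 G#3 C#4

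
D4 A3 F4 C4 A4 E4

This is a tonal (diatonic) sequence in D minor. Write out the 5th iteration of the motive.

E5 Bb4

Taking 2-note groups, the heads are D4, F4, A4: the pattern moves up a 3rd.
Extending up a 3rd: C5 → E5.
From E5 the diatonic shape gives E5 Bb4.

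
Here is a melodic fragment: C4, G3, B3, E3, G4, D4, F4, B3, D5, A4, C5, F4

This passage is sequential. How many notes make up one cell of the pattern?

12 notes total. Splitting into 3 groups of 4:
C4 G3 B3 E3 | G4 D4 F4 B3 | D5 A4 C5 F4
Each cell is the previous one up a 5th — so the unit is 4 notes.

4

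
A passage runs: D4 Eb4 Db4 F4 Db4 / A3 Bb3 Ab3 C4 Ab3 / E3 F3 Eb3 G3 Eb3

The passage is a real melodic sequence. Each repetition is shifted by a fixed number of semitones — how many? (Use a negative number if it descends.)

-5

With a 5-note motive the entries are D4, A3, E3, each down a 4th from the previous.
D4→A3 is 57 − 62 = -5 semitones.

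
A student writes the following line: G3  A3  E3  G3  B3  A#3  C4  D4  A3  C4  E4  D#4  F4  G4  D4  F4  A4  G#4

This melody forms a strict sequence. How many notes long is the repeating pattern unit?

6

There are 18 notes; a 6-note unit gives 3 cells:
G3 A3 E3 G3 B3 A#3 | C4 D4 A3 C4 E4 D#4 | F4 G4 D4 F4 A4 G#4
That's a consistent up a 4th shift per cell, and no other grouping gives one.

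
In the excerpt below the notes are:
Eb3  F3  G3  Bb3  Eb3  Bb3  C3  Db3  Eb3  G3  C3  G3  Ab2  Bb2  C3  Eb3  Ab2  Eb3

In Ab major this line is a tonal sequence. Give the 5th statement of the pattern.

Unit = 6 notes; the statements start on Eb3, C3, Ab2, moving down a 3rd each time.
Extending down a 3rd: F2 → Db2.
Statement 5 starts on Db2 and keeps the same diatonic contour: Db2 Eb2 F2 Ab2 Db2 Ab2.

Db2 Eb2 F2 Ab2 Db2 Ab2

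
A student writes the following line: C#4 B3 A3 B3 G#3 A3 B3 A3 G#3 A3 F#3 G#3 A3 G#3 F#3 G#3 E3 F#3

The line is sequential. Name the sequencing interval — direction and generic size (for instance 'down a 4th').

The 6-note cells begin on C#4, B3, A3 — each down a 2nd from the last.
From C#4 to B3: down a 2nd.

down a 2nd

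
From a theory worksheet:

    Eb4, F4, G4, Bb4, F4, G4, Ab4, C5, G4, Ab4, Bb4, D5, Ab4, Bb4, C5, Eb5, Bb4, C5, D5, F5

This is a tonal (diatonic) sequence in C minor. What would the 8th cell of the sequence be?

Unit = 4 notes; the statements start on Eb4, F4, G4, Ab4, Bb4, moving up a 2nd each time.
Continuing the starts: C5 → D5 → Eb5.
Statement 8 starts on Eb5 and keeps the same diatonic contour: Eb5 F5 G5 Bb5.

Eb5 F5 G5 Bb5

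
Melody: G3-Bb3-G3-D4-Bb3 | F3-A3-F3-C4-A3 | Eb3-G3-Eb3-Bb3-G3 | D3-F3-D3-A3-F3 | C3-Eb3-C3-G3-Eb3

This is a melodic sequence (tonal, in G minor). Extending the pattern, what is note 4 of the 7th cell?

Eb3

With 5-note cells, note 4 of each statement runs D4, C4, Bb3, A3, G3.
Carrying that down a 2nd forward: F3 → Eb3.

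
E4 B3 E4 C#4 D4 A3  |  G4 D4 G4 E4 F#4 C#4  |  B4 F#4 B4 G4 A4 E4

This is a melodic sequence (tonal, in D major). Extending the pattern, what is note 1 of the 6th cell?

A5

With 6-note cells, note 1 of each statement runs E4, G4, B4.
Extending up a 3rd: D5 → F#5 → A5.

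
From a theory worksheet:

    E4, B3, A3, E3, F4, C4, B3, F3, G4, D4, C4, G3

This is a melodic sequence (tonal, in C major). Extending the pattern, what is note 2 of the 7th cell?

A4

Grouping in 4s, the 2nd note of each cell is B3, C4, D4.
Each moves up a 2nd. Continuing: E4 → F4 → G4 → A4.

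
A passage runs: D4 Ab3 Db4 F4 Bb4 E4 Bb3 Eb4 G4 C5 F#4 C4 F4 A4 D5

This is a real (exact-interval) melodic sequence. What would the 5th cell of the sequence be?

Taking 5-note groups, the heads are D4, E4, F#4: the pattern moves up a 2nd.
Extending up a 2nd: G#4 → A#4.
Statement 5 starts on A#4 and keeps the same exact contour: A#4 E4 A4 C#5 F#5.

A#4 E4 A4 C#5 F#5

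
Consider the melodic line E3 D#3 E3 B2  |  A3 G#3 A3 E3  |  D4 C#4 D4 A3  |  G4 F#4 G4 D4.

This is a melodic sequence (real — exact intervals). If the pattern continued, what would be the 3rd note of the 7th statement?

Bb5

The unit is 4 notes. Position-3 pitches of the 4 shown cells: E3, A3, D4, G4.
Carrying that up a 4th forward: C5 → F5 → Bb5.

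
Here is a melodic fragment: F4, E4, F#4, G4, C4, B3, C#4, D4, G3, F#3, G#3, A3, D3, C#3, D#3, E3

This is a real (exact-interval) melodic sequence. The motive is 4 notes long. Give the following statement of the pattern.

A2 G#2 A#2 B2

Taking 4-note groups, the heads are F4, C4, G3, D3: the pattern moves down a 4th.
Statement 5 starts on A2 and keeps the same exact contour: A2 G#2 A#2 B2.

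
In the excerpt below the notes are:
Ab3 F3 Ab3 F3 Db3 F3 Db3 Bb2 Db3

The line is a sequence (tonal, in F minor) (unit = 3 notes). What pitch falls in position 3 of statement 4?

The unit is 3 notes. Position-3 pitches of the 3 shown cells: Ab3, F3, Db3.
One more down a 3rd gives Bb2.

Bb2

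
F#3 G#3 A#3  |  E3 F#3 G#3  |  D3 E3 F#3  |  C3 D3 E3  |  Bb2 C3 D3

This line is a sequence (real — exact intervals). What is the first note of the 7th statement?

The 3-note cells begin on F#3, E3, D3, C3, Bb2 — each down a 2nd from the last.
Extending the heads down a 2nd: Ab2 → Gb2.

Gb2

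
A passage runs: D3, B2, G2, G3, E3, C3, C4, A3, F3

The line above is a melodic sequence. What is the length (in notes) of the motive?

There are 9 notes; a 3-note unit gives 3 cells:
D3 B2 G2 | G3 E3 C3 | C4 A3 F3
Every group is a transposition up a 4th of the one before; no shorter unit works.

3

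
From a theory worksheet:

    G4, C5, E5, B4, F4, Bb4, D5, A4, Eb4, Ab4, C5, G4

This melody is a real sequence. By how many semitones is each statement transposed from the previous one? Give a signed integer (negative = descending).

-2

The 4-note cells begin on G4, F4, Eb4 — each down a 2nd from the last.
Counting half-steps from G4 to F4: -2.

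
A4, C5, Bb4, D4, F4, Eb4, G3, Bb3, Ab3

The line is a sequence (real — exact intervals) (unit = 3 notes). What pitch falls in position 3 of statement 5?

Gb2

The unit is 3 notes. Position-3 pitches of the 3 shown cells: Bb4, Eb4, Ab3.
Carrying that down a 5th forward: Db3 → Gb2.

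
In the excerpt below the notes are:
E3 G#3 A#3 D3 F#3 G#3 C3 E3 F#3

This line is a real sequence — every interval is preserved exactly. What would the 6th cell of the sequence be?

Gb2 Bb2 C3

Taking 3-note groups, the heads are E3, D3, C3: the pattern moves down a 2nd.
Continuing the starts: Bb2 → Ab2 → Gb2.
Statement 6 starts on Gb2 and keeps the same exact contour: Gb2 Bb2 C3.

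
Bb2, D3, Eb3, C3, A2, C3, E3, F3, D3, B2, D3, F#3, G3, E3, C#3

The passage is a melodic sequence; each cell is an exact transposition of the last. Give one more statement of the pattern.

Unit = 5 notes; the statements start on Bb2, C3, D3, moving up a 2nd each time.
Statement 4 starts on E3 and keeps the same exact contour: E3 G#3 A3 F#3 D#3.

E3 G#3 A3 F#3 D#3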